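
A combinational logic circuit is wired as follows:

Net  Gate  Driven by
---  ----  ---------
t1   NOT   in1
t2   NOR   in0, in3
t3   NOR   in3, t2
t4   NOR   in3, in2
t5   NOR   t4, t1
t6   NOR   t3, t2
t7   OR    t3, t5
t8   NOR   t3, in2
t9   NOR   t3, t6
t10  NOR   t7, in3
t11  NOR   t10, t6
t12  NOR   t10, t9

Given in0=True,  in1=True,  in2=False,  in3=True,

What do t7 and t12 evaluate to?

t7 = True  t12 = True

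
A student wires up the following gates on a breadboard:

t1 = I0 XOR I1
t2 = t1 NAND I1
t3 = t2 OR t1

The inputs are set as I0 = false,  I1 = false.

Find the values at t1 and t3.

t1 = I0 XOR I1 = false XOR false = false
t2 = t1 NAND I1 = false NAND false = true
t3 = t2 OR t1 = true OR false = true

t1 = false; t3 = true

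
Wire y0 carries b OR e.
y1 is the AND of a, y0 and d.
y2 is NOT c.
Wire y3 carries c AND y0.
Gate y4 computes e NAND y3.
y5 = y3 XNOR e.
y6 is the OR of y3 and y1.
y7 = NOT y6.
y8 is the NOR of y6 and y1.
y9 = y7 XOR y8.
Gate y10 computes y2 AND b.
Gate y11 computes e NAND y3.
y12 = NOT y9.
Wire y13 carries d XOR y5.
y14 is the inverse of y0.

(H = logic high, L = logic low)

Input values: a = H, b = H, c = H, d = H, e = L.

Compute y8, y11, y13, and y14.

y8 = L; y11 = H; y13 = H; y14 = L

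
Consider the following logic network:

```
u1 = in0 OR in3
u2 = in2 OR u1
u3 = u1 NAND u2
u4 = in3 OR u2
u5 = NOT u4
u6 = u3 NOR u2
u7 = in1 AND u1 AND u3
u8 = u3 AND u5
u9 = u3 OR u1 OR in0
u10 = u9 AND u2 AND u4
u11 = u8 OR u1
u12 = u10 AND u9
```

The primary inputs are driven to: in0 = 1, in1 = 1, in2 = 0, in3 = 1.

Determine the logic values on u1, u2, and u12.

u1 = in0 OR in3 = 1 OR 1 = 1
u2 = in2 OR u1 = 0 OR 1 = 1
u3 = u1 NAND u2 = 1 NAND 1 = 0
u4 = in3 OR u2 = 1 OR 1 = 1
u9 = u3 OR u1 OR in0 = 0 OR 1 OR 1 = 1
u10 = u9 AND u2 AND u4 = 1 AND 1 AND 1 = 1
u12 = u10 AND u9 = 1 AND 1 = 1

u1 = 1  u2 = 1  u12 = 1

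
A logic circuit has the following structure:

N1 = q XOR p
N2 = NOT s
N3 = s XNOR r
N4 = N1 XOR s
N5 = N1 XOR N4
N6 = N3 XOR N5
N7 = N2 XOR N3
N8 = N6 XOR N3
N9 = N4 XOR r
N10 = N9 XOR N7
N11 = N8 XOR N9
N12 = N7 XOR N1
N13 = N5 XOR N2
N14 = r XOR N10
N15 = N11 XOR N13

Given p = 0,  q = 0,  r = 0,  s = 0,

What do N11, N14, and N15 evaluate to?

N1 = q XOR p = 0 XOR 0 = 0
N2 = NOT s = NOT 0 = 1
N3 = s XNOR r = 0 XNOR 0 = 1
N4 = N1 XOR s = 0 XOR 0 = 0
N5 = N1 XOR N4 = 0 XOR 0 = 0
N6 = N3 XOR N5 = 1 XOR 0 = 1
N7 = N2 XOR N3 = 1 XOR 1 = 0
N8 = N6 XOR N3 = 1 XOR 1 = 0
N9 = N4 XOR r = 0 XOR 0 = 0
N10 = N9 XOR N7 = 0 XOR 0 = 0
N11 = N8 XOR N9 = 0 XOR 0 = 0
N13 = N5 XOR N2 = 0 XOR 1 = 1
N14 = r XOR N10 = 0 XOR 0 = 0
N15 = N11 XOR N13 = 0 XOR 1 = 1

N11 = 0, N14 = 0, N15 = 1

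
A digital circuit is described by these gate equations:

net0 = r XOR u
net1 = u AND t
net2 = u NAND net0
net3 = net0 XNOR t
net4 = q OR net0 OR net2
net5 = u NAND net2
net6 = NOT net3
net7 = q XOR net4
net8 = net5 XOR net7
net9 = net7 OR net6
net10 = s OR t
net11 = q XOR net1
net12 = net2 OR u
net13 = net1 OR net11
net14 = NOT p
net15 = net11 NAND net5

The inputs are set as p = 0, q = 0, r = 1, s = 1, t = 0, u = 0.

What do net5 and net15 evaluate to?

net0 = r XOR u = 1 XOR 0 = 1
net1 = u AND t = 0 AND 0 = 0
net2 = u NAND net0 = 0 NAND 1 = 1
net5 = u NAND net2 = 0 NAND 1 = 1
net11 = q XOR net1 = 0 XOR 0 = 0
net15 = net11 NAND net5 = 0 NAND 1 = 1

net5 = 1, net15 = 1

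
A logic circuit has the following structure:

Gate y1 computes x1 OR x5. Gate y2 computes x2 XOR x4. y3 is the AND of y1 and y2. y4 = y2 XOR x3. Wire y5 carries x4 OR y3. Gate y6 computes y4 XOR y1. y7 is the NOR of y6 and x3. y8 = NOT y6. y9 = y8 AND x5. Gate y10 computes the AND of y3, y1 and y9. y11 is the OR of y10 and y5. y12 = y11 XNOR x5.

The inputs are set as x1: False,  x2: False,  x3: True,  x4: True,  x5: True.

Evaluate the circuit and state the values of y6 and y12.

y6 = True, y12 = True

y1 = x1 OR x5 = False OR True = True
y2 = x2 XOR x4 = False XOR True = True
y3 = y1 AND y2 = True AND True = True
y4 = y2 XOR x3 = True XOR True = False
y5 = x4 OR y3 = True OR True = True
y6 = y4 XOR y1 = False XOR True = True
y8 = NOT y6 = NOT True = False
y9 = y8 AND x5 = False AND True = False
y10 = y3 AND y1 AND y9 = True AND True AND False = False
y11 = y10 OR y5 = False OR True = True
y12 = y11 XNOR x5 = True XNOR True = True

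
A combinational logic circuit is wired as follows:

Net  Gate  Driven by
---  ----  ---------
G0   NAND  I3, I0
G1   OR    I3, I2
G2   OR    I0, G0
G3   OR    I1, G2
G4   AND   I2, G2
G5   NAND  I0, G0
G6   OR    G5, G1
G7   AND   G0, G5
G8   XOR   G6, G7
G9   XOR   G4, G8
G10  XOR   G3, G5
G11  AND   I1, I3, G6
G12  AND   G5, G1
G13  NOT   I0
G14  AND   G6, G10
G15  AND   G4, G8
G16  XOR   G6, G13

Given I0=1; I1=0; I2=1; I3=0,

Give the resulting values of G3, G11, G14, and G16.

G3 = 1  G11 = 0  G14 = 1  G16 = 1

G0 = I3 NAND I0 = 0 NAND 1 = 1
G1 = I3 OR I2 = 0 OR 1 = 1
G2 = I0 OR G0 = 1 OR 1 = 1
G3 = I1 OR G2 = 0 OR 1 = 1
G5 = I0 NAND G0 = 1 NAND 1 = 0
G6 = G5 OR G1 = 0 OR 1 = 1
G10 = G3 XOR G5 = 1 XOR 0 = 1
G11 = I1 AND I3 AND G6 = 0 AND 0 AND 1 = 0
G13 = NOT I0 = NOT 1 = 0
G14 = G6 AND G10 = 1 AND 1 = 1
G16 = G6 XOR G13 = 1 XOR 0 = 1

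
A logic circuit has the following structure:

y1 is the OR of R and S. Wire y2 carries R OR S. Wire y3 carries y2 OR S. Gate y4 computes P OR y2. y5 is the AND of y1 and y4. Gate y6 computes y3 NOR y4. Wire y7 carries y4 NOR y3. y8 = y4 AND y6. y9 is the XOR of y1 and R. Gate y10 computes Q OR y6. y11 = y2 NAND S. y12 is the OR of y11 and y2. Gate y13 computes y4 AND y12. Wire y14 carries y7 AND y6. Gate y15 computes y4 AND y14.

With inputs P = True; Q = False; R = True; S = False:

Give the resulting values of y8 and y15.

y8 = False, y15 = False

y2 = R OR S = True OR False = True
y3 = y2 OR S = True OR False = True
y4 = P OR y2 = True OR True = True
y6 = y3 NOR y4 = True NOR True = False
y7 = y4 NOR y3 = True NOR True = False
y8 = y4 AND y6 = True AND False = False
y14 = y7 AND y6 = False AND False = False
y15 = y4 AND y14 = True AND False = False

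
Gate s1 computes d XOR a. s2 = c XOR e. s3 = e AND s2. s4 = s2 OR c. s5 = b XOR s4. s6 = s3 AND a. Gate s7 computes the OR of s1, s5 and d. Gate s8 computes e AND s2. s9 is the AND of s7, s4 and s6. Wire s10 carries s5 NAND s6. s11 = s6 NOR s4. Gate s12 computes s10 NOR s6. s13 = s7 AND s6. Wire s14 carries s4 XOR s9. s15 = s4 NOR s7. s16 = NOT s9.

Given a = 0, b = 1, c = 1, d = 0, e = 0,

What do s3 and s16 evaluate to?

s1 = d XOR a = 0 XOR 0 = 0
s2 = c XOR e = 1 XOR 0 = 1
s3 = e AND s2 = 0 AND 1 = 0
s4 = s2 OR c = 1 OR 1 = 1
s5 = b XOR s4 = 1 XOR 1 = 0
s6 = s3 AND a = 0 AND 0 = 0
s7 = s1 OR s5 OR d = 0 OR 0 OR 0 = 0
s9 = s7 AND s4 AND s6 = 0 AND 1 AND 0 = 0
s16 = NOT s9 = NOT 0 = 1

s3 = 0, s16 = 1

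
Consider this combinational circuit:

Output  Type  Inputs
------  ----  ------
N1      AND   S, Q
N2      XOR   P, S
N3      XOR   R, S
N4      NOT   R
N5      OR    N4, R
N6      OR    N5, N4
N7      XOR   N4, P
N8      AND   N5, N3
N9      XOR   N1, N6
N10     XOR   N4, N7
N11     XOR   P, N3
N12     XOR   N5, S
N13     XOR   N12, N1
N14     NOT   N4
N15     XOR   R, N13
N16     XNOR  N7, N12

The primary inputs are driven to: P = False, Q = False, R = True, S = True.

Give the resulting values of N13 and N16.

N1 = S AND Q = True AND False = False
N4 = NOT R = NOT True = False
N5 = N4 OR R = False OR True = True
N7 = N4 XOR P = False XOR False = False
N12 = N5 XOR S = True XOR True = False
N13 = N12 XOR N1 = False XOR False = False
N16 = N7 XNOR N12 = False XNOR False = True

N13 = False, N16 = True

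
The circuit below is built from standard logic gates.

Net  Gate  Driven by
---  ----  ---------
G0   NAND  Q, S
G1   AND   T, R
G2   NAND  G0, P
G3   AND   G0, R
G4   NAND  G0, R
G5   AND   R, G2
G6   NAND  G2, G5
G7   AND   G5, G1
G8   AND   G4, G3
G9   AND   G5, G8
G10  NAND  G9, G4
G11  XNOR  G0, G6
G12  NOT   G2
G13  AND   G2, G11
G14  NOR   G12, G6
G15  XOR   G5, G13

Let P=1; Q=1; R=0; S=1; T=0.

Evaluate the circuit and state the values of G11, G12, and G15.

G0 = Q NAND S = 1 NAND 1 = 0
G2 = G0 NAND P = 0 NAND 1 = 1
G5 = R AND G2 = 0 AND 1 = 0
G6 = G2 NAND G5 = 1 NAND 0 = 1
G11 = G0 XNOR G6 = 0 XNOR 1 = 0
G12 = NOT G2 = NOT 1 = 0
G13 = G2 AND G11 = 1 AND 0 = 0
G15 = G5 XOR G13 = 0 XOR 0 = 0

G11 = 0; G12 = 0; G15 = 0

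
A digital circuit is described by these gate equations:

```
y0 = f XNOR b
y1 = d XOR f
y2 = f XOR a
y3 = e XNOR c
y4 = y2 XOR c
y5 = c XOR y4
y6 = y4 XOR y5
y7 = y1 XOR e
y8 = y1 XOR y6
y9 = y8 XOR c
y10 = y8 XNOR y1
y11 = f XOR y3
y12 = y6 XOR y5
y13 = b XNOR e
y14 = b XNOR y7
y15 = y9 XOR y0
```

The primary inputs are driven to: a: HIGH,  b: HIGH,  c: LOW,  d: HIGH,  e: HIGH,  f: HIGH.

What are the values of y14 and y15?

y0 = f XNOR b = HIGH XNOR HIGH = HIGH
y1 = d XOR f = HIGH XOR HIGH = LOW
y2 = f XOR a = HIGH XOR HIGH = LOW
y4 = y2 XOR c = LOW XOR LOW = LOW
y5 = c XOR y4 = LOW XOR LOW = LOW
y6 = y4 XOR y5 = LOW XOR LOW = LOW
y7 = y1 XOR e = LOW XOR HIGH = HIGH
y8 = y1 XOR y6 = LOW XOR LOW = LOW
y9 = y8 XOR c = LOW XOR LOW = LOW
y14 = b XNOR y7 = HIGH XNOR HIGH = HIGH
y15 = y9 XOR y0 = LOW XOR HIGH = HIGH

y14 = HIGH; y15 = HIGH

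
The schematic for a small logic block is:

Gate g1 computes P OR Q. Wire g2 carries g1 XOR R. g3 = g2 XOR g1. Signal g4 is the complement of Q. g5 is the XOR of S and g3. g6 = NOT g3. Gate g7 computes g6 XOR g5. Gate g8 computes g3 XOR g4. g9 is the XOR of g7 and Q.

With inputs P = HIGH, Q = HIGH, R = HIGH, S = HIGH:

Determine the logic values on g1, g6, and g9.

g1 = HIGH; g6 = LOW; g9 = HIGH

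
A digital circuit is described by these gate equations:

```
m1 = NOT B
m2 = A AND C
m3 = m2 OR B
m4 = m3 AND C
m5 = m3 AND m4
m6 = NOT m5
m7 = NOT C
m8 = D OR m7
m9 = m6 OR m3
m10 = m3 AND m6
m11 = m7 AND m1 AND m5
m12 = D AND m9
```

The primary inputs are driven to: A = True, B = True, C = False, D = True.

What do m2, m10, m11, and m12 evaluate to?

m2 = False  m10 = True  m11 = False  m12 = True

m1 = NOT B = NOT True = False
m2 = A AND C = True AND False = False
m3 = m2 OR B = False OR True = True
m4 = m3 AND C = True AND False = False
m5 = m3 AND m4 = True AND False = False
m6 = NOT m5 = NOT False = True
m7 = NOT C = NOT False = True
m9 = m6 OR m3 = True OR True = True
m10 = m3 AND m6 = True AND True = True
m11 = m7 AND m1 AND m5 = True AND False AND False = False
m12 = D AND m9 = True AND True = True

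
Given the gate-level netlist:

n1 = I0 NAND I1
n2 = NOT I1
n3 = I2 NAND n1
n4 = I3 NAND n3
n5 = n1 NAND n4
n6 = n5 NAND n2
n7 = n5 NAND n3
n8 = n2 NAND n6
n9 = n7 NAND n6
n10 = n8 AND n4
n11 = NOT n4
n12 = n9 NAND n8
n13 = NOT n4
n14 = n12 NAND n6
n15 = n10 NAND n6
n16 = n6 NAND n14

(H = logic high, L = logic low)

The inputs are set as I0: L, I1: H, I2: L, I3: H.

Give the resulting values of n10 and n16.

n10 = L  n16 = L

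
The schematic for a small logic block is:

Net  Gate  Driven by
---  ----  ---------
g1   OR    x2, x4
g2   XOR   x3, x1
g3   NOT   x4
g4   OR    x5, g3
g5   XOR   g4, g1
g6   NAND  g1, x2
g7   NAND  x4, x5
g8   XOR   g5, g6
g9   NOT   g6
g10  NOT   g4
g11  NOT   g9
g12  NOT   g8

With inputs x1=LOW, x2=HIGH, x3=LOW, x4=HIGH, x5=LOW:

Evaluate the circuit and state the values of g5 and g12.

g1 = x2 OR x4 = HIGH OR HIGH = HIGH
g3 = NOT x4 = NOT HIGH = LOW
g4 = x5 OR g3 = LOW OR LOW = LOW
g5 = g4 XOR g1 = LOW XOR HIGH = HIGH
g6 = g1 NAND x2 = HIGH NAND HIGH = LOW
g8 = g5 XOR g6 = HIGH XOR LOW = HIGH
g12 = NOT g8 = NOT HIGH = LOW

g5 = HIGH  g12 = LOW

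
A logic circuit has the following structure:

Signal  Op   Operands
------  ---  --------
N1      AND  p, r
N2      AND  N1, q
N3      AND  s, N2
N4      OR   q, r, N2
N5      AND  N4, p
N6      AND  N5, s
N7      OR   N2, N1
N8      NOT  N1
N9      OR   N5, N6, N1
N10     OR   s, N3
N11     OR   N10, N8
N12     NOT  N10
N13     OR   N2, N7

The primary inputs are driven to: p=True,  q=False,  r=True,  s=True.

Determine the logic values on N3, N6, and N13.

N3 = False  N6 = True  N13 = True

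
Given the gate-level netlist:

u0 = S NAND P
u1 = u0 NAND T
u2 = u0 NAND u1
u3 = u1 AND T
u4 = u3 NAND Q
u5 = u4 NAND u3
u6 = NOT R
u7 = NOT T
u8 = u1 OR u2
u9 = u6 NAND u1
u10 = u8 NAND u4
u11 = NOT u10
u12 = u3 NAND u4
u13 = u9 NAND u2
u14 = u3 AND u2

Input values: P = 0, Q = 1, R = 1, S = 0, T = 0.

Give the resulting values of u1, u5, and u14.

u1 = 1, u5 = 1, u14 = 0

u0 = S NAND P = 0 NAND 0 = 1
u1 = u0 NAND T = 1 NAND 0 = 1
u2 = u0 NAND u1 = 1 NAND 1 = 0
u3 = u1 AND T = 1 AND 0 = 0
u4 = u3 NAND Q = 0 NAND 1 = 1
u5 = u4 NAND u3 = 1 NAND 0 = 1
u14 = u3 AND u2 = 0 AND 0 = 0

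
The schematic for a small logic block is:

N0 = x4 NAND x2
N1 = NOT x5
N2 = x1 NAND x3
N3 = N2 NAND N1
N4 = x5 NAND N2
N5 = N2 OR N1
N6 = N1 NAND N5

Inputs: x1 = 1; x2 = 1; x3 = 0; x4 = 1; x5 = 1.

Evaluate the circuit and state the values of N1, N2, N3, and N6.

N1 = 0; N2 = 1; N3 = 1; N6 = 1

N1 = NOT x5 = NOT 1 = 0
N2 = x1 NAND x3 = 1 NAND 0 = 1
N3 = N2 NAND N1 = 1 NAND 0 = 1
N5 = N2 OR N1 = 1 OR 0 = 1
N6 = N1 NAND N5 = 0 NAND 1 = 1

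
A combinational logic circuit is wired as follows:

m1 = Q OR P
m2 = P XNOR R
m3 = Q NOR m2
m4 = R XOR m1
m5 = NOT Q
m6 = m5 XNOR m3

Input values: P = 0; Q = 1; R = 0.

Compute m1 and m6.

m1 = 1, m6 = 1

m1 = Q OR P = 1 OR 0 = 1
m2 = P XNOR R = 0 XNOR 0 = 1
m3 = Q NOR m2 = 1 NOR 1 = 0
m5 = NOT Q = NOT 1 = 0
m6 = m5 XNOR m3 = 0 XNOR 0 = 1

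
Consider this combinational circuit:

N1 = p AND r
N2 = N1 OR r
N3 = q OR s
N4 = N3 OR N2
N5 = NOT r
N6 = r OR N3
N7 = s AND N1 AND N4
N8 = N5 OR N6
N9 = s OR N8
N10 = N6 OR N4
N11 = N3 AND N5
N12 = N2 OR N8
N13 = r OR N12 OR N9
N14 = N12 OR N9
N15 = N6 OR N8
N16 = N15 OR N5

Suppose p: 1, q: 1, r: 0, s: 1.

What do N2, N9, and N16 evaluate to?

N2 = 0, N9 = 1, N16 = 1

N1 = p AND r = 1 AND 0 = 0
N2 = N1 OR r = 0 OR 0 = 0
N3 = q OR s = 1 OR 1 = 1
N5 = NOT r = NOT 0 = 1
N6 = r OR N3 = 0 OR 1 = 1
N8 = N5 OR N6 = 1 OR 1 = 1
N9 = s OR N8 = 1 OR 1 = 1
N15 = N6 OR N8 = 1 OR 1 = 1
N16 = N15 OR N5 = 1 OR 1 = 1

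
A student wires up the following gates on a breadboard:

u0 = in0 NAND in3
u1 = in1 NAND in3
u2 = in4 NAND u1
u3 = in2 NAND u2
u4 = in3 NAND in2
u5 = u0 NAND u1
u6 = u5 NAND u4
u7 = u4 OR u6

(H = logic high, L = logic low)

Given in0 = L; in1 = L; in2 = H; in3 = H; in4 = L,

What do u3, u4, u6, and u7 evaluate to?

u3 = L  u4 = L  u6 = H  u7 = H

u0 = in0 NAND in3 = L NAND H = H
u1 = in1 NAND in3 = L NAND H = H
u2 = in4 NAND u1 = L NAND H = H
u3 = in2 NAND u2 = H NAND H = L
u4 = in3 NAND in2 = H NAND H = L
u5 = u0 NAND u1 = H NAND H = L
u6 = u5 NAND u4 = L NAND L = H
u7 = u4 OR u6 = L OR H = H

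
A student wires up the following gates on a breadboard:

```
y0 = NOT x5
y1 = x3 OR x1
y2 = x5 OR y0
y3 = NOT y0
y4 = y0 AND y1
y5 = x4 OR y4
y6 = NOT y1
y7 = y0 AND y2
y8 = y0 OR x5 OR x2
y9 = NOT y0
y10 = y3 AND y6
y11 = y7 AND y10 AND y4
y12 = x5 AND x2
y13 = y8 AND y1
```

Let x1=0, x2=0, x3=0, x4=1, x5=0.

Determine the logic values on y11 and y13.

y11 = 0  y13 = 0

y0 = NOT x5 = NOT 0 = 1
y1 = x3 OR x1 = 0 OR 0 = 0
y2 = x5 OR y0 = 0 OR 1 = 1
y3 = NOT y0 = NOT 1 = 0
y4 = y0 AND y1 = 1 AND 0 = 0
y6 = NOT y1 = NOT 0 = 1
y7 = y0 AND y2 = 1 AND 1 = 1
y8 = y0 OR x5 OR x2 = 1 OR 0 OR 0 = 1
y10 = y3 AND y6 = 0 AND 1 = 0
y11 = y7 AND y10 AND y4 = 1 AND 0 AND 0 = 0
y13 = y8 AND y1 = 1 AND 0 = 0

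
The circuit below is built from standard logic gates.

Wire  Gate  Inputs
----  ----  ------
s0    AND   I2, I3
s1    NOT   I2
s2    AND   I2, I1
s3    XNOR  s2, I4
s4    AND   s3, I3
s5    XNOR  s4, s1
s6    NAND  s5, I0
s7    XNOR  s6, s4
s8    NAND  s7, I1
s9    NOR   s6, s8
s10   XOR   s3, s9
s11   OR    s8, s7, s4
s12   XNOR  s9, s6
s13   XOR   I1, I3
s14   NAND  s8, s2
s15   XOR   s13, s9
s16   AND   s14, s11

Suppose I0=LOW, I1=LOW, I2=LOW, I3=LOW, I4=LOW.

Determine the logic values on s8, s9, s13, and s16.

s8 = HIGH, s9 = LOW, s13 = LOW, s16 = HIGH

s1 = NOT I2 = NOT LOW = HIGH
s2 = I2 AND I1 = LOW AND LOW = LOW
s3 = s2 XNOR I4 = LOW XNOR LOW = HIGH
s4 = s3 AND I3 = HIGH AND LOW = LOW
s5 = s4 XNOR s1 = LOW XNOR HIGH = LOW
s6 = s5 NAND I0 = LOW NAND LOW = HIGH
s7 = s6 XNOR s4 = HIGH XNOR LOW = LOW
s8 = s7 NAND I1 = LOW NAND LOW = HIGH
s9 = s6 NOR s8 = HIGH NOR HIGH = LOW
s11 = s8 OR s7 OR s4 = HIGH OR LOW OR LOW = HIGH
s13 = I1 XOR I3 = LOW XOR LOW = LOW
s14 = s8 NAND s2 = HIGH NAND LOW = HIGH
s16 = s14 AND s11 = HIGH AND HIGH = HIGH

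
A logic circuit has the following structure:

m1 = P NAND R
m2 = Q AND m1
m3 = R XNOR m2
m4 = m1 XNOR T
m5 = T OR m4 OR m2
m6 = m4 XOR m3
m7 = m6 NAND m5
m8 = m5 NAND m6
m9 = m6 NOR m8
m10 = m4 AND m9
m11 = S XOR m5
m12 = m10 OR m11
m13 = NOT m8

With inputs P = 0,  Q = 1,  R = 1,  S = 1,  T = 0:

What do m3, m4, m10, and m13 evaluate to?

m3 = 1, m4 = 0, m10 = 0, m13 = 1

m1 = P NAND R = 0 NAND 1 = 1
m2 = Q AND m1 = 1 AND 1 = 1
m3 = R XNOR m2 = 1 XNOR 1 = 1
m4 = m1 XNOR T = 1 XNOR 0 = 0
m5 = T OR m4 OR m2 = 0 OR 0 OR 1 = 1
m6 = m4 XOR m3 = 0 XOR 1 = 1
m8 = m5 NAND m6 = 1 NAND 1 = 0
m9 = m6 NOR m8 = 1 NOR 0 = 0
m10 = m4 AND m9 = 0 AND 0 = 0
m13 = NOT m8 = NOT 0 = 1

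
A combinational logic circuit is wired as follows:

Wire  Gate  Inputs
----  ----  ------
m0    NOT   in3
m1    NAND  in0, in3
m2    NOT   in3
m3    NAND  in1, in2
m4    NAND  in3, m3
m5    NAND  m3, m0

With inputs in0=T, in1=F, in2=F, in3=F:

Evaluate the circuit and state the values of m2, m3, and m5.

m2 = T  m3 = T  m5 = F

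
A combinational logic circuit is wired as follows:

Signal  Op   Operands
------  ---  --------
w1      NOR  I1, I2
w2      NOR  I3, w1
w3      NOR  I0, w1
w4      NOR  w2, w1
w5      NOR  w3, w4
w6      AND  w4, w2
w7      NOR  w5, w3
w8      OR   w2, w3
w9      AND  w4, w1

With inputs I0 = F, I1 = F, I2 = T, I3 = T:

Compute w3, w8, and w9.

w1 = I1 NOR I2 = F NOR T = F
w2 = I3 NOR w1 = T NOR F = F
w3 = I0 NOR w1 = F NOR F = T
w4 = w2 NOR w1 = F NOR F = T
w8 = w2 OR w3 = F OR T = T
w9 = w4 AND w1 = T AND F = F

w3 = T, w8 = T, w9 = F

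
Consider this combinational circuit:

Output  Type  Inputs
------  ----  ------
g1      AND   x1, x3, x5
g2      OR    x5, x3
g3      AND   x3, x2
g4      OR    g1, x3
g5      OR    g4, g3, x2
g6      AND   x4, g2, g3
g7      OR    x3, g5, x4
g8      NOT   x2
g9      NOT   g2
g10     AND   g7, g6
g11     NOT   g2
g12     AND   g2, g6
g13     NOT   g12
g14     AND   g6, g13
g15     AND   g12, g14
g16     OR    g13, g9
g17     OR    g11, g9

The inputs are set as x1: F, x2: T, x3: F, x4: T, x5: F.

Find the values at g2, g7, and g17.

g2 = F, g7 = T, g17 = T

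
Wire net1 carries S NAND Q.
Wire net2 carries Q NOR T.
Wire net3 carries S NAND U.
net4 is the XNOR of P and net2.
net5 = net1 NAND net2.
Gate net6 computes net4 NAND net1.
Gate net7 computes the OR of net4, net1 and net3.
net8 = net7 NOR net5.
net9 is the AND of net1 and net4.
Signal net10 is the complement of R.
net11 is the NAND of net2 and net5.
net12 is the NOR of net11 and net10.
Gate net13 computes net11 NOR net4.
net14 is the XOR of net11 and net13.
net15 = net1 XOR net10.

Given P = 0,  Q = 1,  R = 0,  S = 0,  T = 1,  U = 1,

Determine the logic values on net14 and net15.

net1 = S NAND Q = 0 NAND 1 = 1
net2 = Q NOR T = 1 NOR 1 = 0
net4 = P XNOR net2 = 0 XNOR 0 = 1
net5 = net1 NAND net2 = 1 NAND 0 = 1
net10 = NOT R = NOT 0 = 1
net11 = net2 NAND net5 = 0 NAND 1 = 1
net13 = net11 NOR net4 = 1 NOR 1 = 0
net14 = net11 XOR net13 = 1 XOR 0 = 1
net15 = net1 XOR net10 = 1 XOR 1 = 0

net14 = 1  net15 = 0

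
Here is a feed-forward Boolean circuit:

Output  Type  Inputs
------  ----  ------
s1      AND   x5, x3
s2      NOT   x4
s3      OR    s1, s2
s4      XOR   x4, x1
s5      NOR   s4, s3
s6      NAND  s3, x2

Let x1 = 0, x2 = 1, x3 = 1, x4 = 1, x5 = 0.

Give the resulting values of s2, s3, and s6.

s2 = 0, s3 = 0, s6 = 1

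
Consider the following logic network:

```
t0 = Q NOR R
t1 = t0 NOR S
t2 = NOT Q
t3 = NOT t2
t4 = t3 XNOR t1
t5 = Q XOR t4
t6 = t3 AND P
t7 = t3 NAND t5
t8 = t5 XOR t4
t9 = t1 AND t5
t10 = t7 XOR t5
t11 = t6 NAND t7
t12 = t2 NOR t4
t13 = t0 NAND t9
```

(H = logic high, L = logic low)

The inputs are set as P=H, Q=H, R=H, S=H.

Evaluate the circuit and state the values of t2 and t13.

t2 = L, t13 = H

t0 = Q NOR R = H NOR H = L
t1 = t0 NOR S = L NOR H = L
t2 = NOT Q = NOT H = L
t3 = NOT t2 = NOT L = H
t4 = t3 XNOR t1 = H XNOR L = L
t5 = Q XOR t4 = H XOR L = H
t9 = t1 AND t5 = L AND H = L
t13 = t0 NAND t9 = L NAND L = H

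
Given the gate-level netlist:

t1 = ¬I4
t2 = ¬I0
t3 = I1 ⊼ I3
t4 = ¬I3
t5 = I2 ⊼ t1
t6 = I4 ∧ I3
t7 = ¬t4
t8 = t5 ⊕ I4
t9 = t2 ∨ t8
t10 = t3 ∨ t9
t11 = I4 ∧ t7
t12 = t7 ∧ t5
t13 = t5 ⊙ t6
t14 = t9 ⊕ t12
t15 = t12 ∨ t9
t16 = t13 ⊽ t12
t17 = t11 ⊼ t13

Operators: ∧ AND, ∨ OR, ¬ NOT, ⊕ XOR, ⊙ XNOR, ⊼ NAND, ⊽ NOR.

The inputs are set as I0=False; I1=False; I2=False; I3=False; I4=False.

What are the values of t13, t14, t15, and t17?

t13 = False, t14 = True, t15 = True, t17 = True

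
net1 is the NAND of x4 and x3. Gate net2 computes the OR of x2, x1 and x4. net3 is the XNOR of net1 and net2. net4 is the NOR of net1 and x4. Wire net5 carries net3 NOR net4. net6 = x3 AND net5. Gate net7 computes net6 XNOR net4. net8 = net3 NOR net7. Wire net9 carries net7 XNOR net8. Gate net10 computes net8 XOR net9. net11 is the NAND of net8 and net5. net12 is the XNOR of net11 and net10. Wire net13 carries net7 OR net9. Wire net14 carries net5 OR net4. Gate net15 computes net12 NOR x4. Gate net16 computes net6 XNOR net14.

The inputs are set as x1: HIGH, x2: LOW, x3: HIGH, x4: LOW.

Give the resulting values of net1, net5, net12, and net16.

net1 = x4 NAND x3 = LOW NAND HIGH = HIGH
net2 = x2 OR x1 OR x4 = LOW OR HIGH OR LOW = HIGH
net3 = net1 XNOR net2 = HIGH XNOR HIGH = HIGH
net4 = net1 NOR x4 = HIGH NOR LOW = LOW
net5 = net3 NOR net4 = HIGH NOR LOW = LOW
net6 = x3 AND net5 = HIGH AND LOW = LOW
net7 = net6 XNOR net4 = LOW XNOR LOW = HIGH
net8 = net3 NOR net7 = HIGH NOR HIGH = LOW
net9 = net7 XNOR net8 = HIGH XNOR LOW = LOW
net10 = net8 XOR net9 = LOW XOR LOW = LOW
net11 = net8 NAND net5 = LOW NAND LOW = HIGH
net12 = net11 XNOR net10 = HIGH XNOR LOW = LOW
net14 = net5 OR net4 = LOW OR LOW = LOW
net16 = net6 XNOR net14 = LOW XNOR LOW = HIGH

net1 = HIGH, net5 = LOW, net12 = LOW, net16 = HIGH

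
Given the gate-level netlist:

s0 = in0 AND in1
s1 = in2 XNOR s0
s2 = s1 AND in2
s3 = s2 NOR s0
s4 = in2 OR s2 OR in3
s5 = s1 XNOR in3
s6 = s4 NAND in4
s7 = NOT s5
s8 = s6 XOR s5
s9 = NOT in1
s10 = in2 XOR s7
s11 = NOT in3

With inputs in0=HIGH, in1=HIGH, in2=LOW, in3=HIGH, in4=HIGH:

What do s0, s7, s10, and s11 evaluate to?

s0 = in0 AND in1 = HIGH AND HIGH = HIGH
s1 = in2 XNOR s0 = LOW XNOR HIGH = LOW
s5 = s1 XNOR in3 = LOW XNOR HIGH = LOW
s7 = NOT s5 = NOT LOW = HIGH
s10 = in2 XOR s7 = LOW XOR HIGH = HIGH
s11 = NOT in3 = NOT HIGH = LOW

s0 = HIGH, s7 = HIGH, s10 = HIGH, s11 = LOW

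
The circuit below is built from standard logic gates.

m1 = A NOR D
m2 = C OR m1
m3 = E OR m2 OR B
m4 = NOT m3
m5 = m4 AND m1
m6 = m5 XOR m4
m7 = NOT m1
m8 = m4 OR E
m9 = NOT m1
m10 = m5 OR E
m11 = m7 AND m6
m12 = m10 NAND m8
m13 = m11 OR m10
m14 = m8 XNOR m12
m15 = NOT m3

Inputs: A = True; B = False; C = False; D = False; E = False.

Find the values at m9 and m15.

m1 = A NOR D = True NOR False = False
m2 = C OR m1 = False OR False = False
m3 = E OR m2 OR B = False OR False OR False = False
m9 = NOT m1 = NOT False = True
m15 = NOT m3 = NOT False = True

m9 = True; m15 = True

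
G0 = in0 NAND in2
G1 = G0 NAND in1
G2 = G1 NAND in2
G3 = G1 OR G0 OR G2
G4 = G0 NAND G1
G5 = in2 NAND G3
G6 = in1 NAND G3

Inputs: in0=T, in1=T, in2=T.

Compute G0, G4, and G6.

G0 = F, G4 = T, G6 = F

G0 = in0 NAND in2 = T NAND T = F
G1 = G0 NAND in1 = F NAND T = T
G2 = G1 NAND in2 = T NAND T = F
G3 = G1 OR G0 OR G2 = T OR F OR F = T
G4 = G0 NAND G1 = F NAND T = T
G6 = in1 NAND G3 = T NAND T = F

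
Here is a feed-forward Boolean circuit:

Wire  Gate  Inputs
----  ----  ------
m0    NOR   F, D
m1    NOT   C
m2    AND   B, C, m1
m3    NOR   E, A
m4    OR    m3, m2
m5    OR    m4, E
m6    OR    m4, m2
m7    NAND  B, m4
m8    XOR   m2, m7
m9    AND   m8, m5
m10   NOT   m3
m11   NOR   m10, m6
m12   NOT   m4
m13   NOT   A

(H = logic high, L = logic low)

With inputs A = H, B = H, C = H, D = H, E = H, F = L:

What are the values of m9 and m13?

m1 = NOT C = NOT H = L
m2 = B AND C AND m1 = H AND H AND L = L
m3 = E NOR A = H NOR H = L
m4 = m3 OR m2 = L OR L = L
m5 = m4 OR E = L OR H = H
m7 = B NAND m4 = H NAND L = H
m8 = m2 XOR m7 = L XOR H = H
m9 = m8 AND m5 = H AND H = H
m13 = NOT A = NOT H = L

m9 = H  m13 = L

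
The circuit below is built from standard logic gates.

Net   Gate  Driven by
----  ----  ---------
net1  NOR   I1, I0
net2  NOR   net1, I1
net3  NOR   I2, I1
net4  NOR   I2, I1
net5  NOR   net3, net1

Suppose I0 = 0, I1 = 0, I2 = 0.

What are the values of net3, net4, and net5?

net3 = 1, net4 = 1, net5 = 0

net1 = I1 NOR I0 = 0 NOR 0 = 1
net3 = I2 NOR I1 = 0 NOR 0 = 1
net4 = I2 NOR I1 = 0 NOR 0 = 1
net5 = net3 NOR net1 = 1 NOR 1 = 0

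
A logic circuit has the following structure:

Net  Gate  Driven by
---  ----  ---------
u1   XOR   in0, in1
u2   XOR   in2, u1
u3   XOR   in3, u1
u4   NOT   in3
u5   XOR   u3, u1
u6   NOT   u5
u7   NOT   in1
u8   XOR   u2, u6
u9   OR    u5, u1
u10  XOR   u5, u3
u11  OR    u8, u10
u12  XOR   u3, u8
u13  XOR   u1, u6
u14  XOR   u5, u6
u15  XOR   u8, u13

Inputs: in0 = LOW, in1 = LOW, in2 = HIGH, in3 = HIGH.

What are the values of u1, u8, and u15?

u1 = LOW; u8 = HIGH; u15 = HIGH

u1 = in0 XOR in1 = LOW XOR LOW = LOW
u2 = in2 XOR u1 = HIGH XOR LOW = HIGH
u3 = in3 XOR u1 = HIGH XOR LOW = HIGH
u5 = u3 XOR u1 = HIGH XOR LOW = HIGH
u6 = NOT u5 = NOT HIGH = LOW
u8 = u2 XOR u6 = HIGH XOR LOW = HIGH
u13 = u1 XOR u6 = LOW XOR LOW = LOW
u15 = u8 XOR u13 = HIGH XOR LOW = HIGH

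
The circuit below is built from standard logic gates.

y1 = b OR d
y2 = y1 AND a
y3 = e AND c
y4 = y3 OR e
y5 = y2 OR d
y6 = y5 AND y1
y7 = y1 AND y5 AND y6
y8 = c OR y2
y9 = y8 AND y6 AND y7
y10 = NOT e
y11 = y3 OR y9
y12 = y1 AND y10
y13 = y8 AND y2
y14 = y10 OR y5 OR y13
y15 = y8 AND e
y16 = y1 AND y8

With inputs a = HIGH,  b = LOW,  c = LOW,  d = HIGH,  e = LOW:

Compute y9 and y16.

y9 = HIGH  y16 = HIGH

y1 = b OR d = LOW OR HIGH = HIGH
y2 = y1 AND a = HIGH AND HIGH = HIGH
y5 = y2 OR d = HIGH OR HIGH = HIGH
y6 = y5 AND y1 = HIGH AND HIGH = HIGH
y7 = y1 AND y5 AND y6 = HIGH AND HIGH AND HIGH = HIGH
y8 = c OR y2 = LOW OR HIGH = HIGH
y9 = y8 AND y6 AND y7 = HIGH AND HIGH AND HIGH = HIGH
y16 = y1 AND y8 = HIGH AND HIGH = HIGH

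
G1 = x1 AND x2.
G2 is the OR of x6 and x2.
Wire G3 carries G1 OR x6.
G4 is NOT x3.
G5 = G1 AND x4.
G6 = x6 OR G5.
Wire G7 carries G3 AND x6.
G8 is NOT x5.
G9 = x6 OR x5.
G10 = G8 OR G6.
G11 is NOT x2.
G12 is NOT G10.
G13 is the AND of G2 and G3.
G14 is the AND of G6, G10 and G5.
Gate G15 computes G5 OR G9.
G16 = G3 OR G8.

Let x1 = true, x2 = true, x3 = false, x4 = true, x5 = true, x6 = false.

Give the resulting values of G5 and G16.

G5 = true; G16 = true

G1 = x1 AND x2 = true AND true = true
G3 = G1 OR x6 = true OR false = true
G5 = G1 AND x4 = true AND true = true
G8 = NOT x5 = NOT true = false
G16 = G3 OR G8 = true OR false = true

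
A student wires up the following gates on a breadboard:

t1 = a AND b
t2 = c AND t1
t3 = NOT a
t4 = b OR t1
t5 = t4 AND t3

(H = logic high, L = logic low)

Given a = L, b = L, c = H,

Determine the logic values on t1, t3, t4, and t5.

t1 = a AND b = L AND L = L
t3 = NOT a = NOT L = H
t4 = b OR t1 = L OR L = L
t5 = t4 AND t3 = L AND H = L

t1 = L, t3 = H, t4 = L, t5 = L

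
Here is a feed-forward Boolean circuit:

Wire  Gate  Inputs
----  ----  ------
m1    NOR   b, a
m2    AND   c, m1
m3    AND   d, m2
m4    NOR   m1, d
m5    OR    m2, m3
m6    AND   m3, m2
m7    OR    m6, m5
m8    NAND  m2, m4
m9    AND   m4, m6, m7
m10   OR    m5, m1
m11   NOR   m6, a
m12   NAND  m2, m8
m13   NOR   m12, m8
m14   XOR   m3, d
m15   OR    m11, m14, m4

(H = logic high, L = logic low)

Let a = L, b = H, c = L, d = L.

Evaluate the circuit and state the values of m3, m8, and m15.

m1 = b NOR a = H NOR L = L
m2 = c AND m1 = L AND L = L
m3 = d AND m2 = L AND L = L
m4 = m1 NOR d = L NOR L = H
m6 = m3 AND m2 = L AND L = L
m8 = m2 NAND m4 = L NAND H = H
m11 = m6 NOR a = L NOR L = H
m14 = m3 XOR d = L XOR L = L
m15 = m11 OR m14 OR m4 = H OR L OR H = H

m3 = L, m8 = H, m15 = H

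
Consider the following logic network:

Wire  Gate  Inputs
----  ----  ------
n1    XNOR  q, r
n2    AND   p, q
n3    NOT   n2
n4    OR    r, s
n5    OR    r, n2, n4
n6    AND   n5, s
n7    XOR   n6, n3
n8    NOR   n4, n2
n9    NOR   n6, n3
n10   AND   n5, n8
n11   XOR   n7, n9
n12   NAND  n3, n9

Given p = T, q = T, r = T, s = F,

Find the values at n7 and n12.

n7 = F, n12 = T

n2 = p AND q = T AND T = T
n3 = NOT n2 = NOT T = F
n4 = r OR s = T OR F = T
n5 = r OR n2 OR n4 = T OR T OR T = T
n6 = n5 AND s = T AND F = F
n7 = n6 XOR n3 = F XOR F = F
n9 = n6 NOR n3 = F NOR F = T
n12 = n3 NAND n9 = F NAND T = T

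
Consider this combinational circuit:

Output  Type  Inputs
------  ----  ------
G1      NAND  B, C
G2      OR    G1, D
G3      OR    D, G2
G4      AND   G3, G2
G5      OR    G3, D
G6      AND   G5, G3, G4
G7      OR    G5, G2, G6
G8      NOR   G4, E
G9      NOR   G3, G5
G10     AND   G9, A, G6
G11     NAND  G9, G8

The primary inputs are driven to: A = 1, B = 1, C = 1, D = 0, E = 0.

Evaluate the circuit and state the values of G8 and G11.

G8 = 1, G11 = 0

G1 = B NAND C = 1 NAND 1 = 0
G2 = G1 OR D = 0 OR 0 = 0
G3 = D OR G2 = 0 OR 0 = 0
G4 = G3 AND G2 = 0 AND 0 = 0
G5 = G3 OR D = 0 OR 0 = 0
G8 = G4 NOR E = 0 NOR 0 = 1
G9 = G3 NOR G5 = 0 NOR 0 = 1
G11 = G9 NAND G8 = 1 NAND 1 = 0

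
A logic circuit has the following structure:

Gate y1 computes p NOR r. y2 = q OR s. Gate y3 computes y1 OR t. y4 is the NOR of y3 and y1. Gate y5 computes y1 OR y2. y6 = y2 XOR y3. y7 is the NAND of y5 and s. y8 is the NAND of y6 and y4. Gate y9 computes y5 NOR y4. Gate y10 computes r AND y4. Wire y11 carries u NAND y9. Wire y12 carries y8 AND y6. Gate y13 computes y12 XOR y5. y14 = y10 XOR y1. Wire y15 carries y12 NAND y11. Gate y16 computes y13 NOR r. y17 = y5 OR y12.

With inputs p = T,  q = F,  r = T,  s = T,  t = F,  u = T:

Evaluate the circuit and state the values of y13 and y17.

y13 = T; y17 = T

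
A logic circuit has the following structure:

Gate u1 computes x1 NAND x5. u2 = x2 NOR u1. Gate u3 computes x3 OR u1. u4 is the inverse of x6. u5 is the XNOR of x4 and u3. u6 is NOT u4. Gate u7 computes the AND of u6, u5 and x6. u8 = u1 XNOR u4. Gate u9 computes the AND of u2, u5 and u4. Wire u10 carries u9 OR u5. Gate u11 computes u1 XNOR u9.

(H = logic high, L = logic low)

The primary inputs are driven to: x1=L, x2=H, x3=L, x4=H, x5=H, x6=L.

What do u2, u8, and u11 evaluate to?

u2 = L, u8 = H, u11 = L

u1 = x1 NAND x5 = L NAND H = H
u2 = x2 NOR u1 = H NOR H = L
u3 = x3 OR u1 = L OR H = H
u4 = NOT x6 = NOT L = H
u5 = x4 XNOR u3 = H XNOR H = H
u8 = u1 XNOR u4 = H XNOR H = H
u9 = u2 AND u5 AND u4 = L AND H AND H = L
u11 = u1 XNOR u9 = H XNOR L = L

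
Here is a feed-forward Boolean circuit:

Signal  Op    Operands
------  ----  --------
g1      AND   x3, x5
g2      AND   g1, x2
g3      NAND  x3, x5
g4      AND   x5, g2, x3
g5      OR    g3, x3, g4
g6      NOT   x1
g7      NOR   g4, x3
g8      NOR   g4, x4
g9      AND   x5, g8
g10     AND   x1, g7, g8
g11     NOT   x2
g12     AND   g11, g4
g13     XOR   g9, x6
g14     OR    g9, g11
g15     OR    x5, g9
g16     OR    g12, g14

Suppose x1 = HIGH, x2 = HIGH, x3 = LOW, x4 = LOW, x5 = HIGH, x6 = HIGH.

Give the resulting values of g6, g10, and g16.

g1 = x3 AND x5 = LOW AND HIGH = LOW
g2 = g1 AND x2 = LOW AND HIGH = LOW
g4 = x5 AND g2 AND x3 = HIGH AND LOW AND LOW = LOW
g6 = NOT x1 = NOT HIGH = LOW
g7 = g4 NOR x3 = LOW NOR LOW = HIGH
g8 = g4 NOR x4 = LOW NOR LOW = HIGH
g9 = x5 AND g8 = HIGH AND HIGH = HIGH
g10 = x1 AND g7 AND g8 = HIGH AND HIGH AND HIGH = HIGH
g11 = NOT x2 = NOT HIGH = LOW
g12 = g11 AND g4 = LOW AND LOW = LOW
g14 = g9 OR g11 = HIGH OR LOW = HIGH
g16 = g12 OR g14 = LOW OR HIGH = HIGH

g6 = LOW, g10 = HIGH, g16 = HIGH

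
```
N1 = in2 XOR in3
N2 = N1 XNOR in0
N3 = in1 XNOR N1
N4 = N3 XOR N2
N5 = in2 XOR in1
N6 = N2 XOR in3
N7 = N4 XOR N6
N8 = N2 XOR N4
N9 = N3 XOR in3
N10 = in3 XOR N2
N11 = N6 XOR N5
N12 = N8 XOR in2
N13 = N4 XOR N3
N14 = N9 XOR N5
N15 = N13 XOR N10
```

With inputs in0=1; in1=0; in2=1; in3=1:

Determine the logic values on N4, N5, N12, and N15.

N4 = 1  N5 = 1  N12 = 0  N15 = 1

N1 = in2 XOR in3 = 1 XOR 1 = 0
N2 = N1 XNOR in0 = 0 XNOR 1 = 0
N3 = in1 XNOR N1 = 0 XNOR 0 = 1
N4 = N3 XOR N2 = 1 XOR 0 = 1
N5 = in2 XOR in1 = 1 XOR 0 = 1
N8 = N2 XOR N4 = 0 XOR 1 = 1
N10 = in3 XOR N2 = 1 XOR 0 = 1
N12 = N8 XOR in2 = 1 XOR 1 = 0
N13 = N4 XOR N3 = 1 XOR 1 = 0
N15 = N13 XOR N10 = 0 XOR 1 = 1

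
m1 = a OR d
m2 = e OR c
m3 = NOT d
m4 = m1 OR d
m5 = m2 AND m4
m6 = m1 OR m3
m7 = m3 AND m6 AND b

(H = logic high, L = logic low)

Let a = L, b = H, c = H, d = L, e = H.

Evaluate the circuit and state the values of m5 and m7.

m5 = L  m7 = H

m1 = a OR d = L OR L = L
m2 = e OR c = H OR H = H
m3 = NOT d = NOT L = H
m4 = m1 OR d = L OR L = L
m5 = m2 AND m4 = H AND L = L
m6 = m1 OR m3 = L OR H = H
m7 = m3 AND m6 AND b = H AND H AND H = H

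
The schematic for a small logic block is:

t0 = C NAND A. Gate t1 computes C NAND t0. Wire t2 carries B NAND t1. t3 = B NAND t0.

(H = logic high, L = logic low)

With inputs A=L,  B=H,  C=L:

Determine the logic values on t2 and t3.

t0 = C NAND A = L NAND L = H
t1 = C NAND t0 = L NAND H = H
t2 = B NAND t1 = H NAND H = L
t3 = B NAND t0 = H NAND H = L

t2 = L, t3 = L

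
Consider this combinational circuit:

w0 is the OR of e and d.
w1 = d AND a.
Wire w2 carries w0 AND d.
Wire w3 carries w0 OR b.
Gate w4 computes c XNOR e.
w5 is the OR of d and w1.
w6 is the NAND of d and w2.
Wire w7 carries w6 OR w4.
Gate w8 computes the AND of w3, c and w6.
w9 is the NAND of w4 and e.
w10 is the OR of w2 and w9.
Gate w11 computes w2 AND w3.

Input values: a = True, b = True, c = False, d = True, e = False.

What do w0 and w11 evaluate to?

w0 = e OR d = False OR True = True
w2 = w0 AND d = True AND True = True
w3 = w0 OR b = True OR True = True
w11 = w2 AND w3 = True AND True = True

w0 = True; w11 = True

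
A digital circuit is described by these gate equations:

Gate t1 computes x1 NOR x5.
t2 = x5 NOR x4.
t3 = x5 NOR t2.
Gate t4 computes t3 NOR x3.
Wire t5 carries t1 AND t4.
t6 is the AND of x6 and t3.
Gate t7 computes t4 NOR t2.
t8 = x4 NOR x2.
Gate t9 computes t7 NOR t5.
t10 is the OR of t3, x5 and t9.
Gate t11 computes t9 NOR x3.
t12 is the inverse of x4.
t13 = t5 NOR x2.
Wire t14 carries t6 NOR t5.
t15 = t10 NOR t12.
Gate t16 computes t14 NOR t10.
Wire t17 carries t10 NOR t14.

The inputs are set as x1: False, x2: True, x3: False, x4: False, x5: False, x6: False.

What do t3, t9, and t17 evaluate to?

t1 = x1 NOR x5 = False NOR False = True
t2 = x5 NOR x4 = False NOR False = True
t3 = x5 NOR t2 = False NOR True = False
t4 = t3 NOR x3 = False NOR False = True
t5 = t1 AND t4 = True AND True = True
t6 = x6 AND t3 = False AND False = False
t7 = t4 NOR t2 = True NOR True = False
t9 = t7 NOR t5 = False NOR True = False
t10 = t3 OR x5 OR t9 = False OR False OR False = False
t14 = t6 NOR t5 = False NOR True = False
t17 = t10 NOR t14 = False NOR False = True

t3 = False, t9 = False, t17 = True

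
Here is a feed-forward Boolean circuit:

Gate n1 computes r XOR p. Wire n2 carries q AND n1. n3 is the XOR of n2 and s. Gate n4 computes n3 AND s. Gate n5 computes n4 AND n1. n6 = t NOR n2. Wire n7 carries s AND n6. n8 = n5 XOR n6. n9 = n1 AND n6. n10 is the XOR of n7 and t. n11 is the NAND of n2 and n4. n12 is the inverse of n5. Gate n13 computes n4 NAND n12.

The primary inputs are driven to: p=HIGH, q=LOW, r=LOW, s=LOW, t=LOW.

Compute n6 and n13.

n6 = HIGH  n13 = HIGH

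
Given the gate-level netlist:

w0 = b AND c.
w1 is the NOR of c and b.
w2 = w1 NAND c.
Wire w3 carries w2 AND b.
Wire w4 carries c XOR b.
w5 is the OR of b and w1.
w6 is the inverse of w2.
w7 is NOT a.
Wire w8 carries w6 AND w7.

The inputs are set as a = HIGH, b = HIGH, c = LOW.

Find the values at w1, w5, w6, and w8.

w1 = LOW, w5 = HIGH, w6 = LOW, w8 = LOW

w1 = c NOR b = LOW NOR HIGH = LOW
w2 = w1 NAND c = LOW NAND LOW = HIGH
w5 = b OR w1 = HIGH OR LOW = HIGH
w6 = NOT w2 = NOT HIGH = LOW
w7 = NOT a = NOT HIGH = LOW
w8 = w6 AND w7 = LOW AND LOW = LOW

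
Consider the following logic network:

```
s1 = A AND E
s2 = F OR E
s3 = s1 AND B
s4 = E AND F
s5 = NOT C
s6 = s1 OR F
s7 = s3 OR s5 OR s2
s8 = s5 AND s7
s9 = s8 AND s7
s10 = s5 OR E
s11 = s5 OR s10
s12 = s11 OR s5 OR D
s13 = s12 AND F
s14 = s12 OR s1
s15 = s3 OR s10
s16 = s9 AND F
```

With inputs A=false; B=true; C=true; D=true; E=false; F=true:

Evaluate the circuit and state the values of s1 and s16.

s1 = false; s16 = false

s1 = A AND E = false AND false = false
s2 = F OR E = true OR false = true
s3 = s1 AND B = false AND true = false
s5 = NOT C = NOT true = false
s7 = s3 OR s5 OR s2 = false OR false OR true = true
s8 = s5 AND s7 = false AND true = false
s9 = s8 AND s7 = false AND true = false
s16 = s9 AND F = false AND true = false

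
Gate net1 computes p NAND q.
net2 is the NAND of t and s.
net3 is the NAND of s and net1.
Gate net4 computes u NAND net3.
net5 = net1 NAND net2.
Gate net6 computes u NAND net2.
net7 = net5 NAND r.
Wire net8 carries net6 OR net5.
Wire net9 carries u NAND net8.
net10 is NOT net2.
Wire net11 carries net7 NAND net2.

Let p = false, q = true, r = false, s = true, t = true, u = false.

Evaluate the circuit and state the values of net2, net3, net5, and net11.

net1 = p NAND q = false NAND true = true
net2 = t NAND s = true NAND true = false
net3 = s NAND net1 = true NAND true = false
net5 = net1 NAND net2 = true NAND false = true
net7 = net5 NAND r = true NAND false = true
net11 = net7 NAND net2 = true NAND false = true

net2 = false; net3 = false; net5 = true; net11 = true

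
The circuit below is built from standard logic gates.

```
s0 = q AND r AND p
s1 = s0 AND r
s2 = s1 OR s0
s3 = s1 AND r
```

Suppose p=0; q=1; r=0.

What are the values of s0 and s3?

s0 = 0  s3 = 0

s0 = q AND r AND p = 1 AND 0 AND 0 = 0
s1 = s0 AND r = 0 AND 0 = 0
s3 = s1 AND r = 0 AND 0 = 0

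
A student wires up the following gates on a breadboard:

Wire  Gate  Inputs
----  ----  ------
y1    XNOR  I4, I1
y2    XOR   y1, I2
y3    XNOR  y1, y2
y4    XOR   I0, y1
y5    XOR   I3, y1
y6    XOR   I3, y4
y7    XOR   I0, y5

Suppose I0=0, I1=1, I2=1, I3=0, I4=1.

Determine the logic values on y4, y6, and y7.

y4 = 1, y6 = 1, y7 = 1

y1 = I4 XNOR I1 = 1 XNOR 1 = 1
y4 = I0 XOR y1 = 0 XOR 1 = 1
y5 = I3 XOR y1 = 0 XOR 1 = 1
y6 = I3 XOR y4 = 0 XOR 1 = 1
y7 = I0 XOR y5 = 0 XOR 1 = 1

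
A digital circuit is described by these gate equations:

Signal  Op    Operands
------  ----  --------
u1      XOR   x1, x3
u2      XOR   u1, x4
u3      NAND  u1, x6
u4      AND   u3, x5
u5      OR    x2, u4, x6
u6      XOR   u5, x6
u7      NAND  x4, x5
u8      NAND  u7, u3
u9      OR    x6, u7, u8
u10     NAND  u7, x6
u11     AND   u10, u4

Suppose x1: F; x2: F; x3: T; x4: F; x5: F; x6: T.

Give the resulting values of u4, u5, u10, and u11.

u1 = x1 XOR x3 = F XOR T = T
u3 = u1 NAND x6 = T NAND T = F
u4 = u3 AND x5 = F AND F = F
u5 = x2 OR u4 OR x6 = F OR F OR T = T
u7 = x4 NAND x5 = F NAND F = T
u10 = u7 NAND x6 = T NAND T = F
u11 = u10 AND u4 = F AND F = F

u4 = F  u5 = T  u10 = F  u11 = F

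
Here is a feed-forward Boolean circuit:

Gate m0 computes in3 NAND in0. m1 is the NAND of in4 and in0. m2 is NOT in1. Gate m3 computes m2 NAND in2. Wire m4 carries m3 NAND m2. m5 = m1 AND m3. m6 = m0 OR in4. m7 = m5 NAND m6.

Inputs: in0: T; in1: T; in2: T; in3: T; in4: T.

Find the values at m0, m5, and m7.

m0 = F, m5 = F, m7 = T

m0 = in3 NAND in0 = T NAND T = F
m1 = in4 NAND in0 = T NAND T = F
m2 = NOT in1 = NOT T = F
m3 = m2 NAND in2 = F NAND T = T
m5 = m1 AND m3 = F AND T = F
m6 = m0 OR in4 = F OR T = T
m7 = m5 NAND m6 = F NAND T = T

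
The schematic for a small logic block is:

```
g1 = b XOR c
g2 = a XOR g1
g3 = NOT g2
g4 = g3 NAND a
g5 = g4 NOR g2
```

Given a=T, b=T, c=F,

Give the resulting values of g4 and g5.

g4 = F, g5 = T

g1 = b XOR c = T XOR F = T
g2 = a XOR g1 = T XOR T = F
g3 = NOT g2 = NOT F = T
g4 = g3 NAND a = T NAND T = F
g5 = g4 NOR g2 = F NOR F = T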